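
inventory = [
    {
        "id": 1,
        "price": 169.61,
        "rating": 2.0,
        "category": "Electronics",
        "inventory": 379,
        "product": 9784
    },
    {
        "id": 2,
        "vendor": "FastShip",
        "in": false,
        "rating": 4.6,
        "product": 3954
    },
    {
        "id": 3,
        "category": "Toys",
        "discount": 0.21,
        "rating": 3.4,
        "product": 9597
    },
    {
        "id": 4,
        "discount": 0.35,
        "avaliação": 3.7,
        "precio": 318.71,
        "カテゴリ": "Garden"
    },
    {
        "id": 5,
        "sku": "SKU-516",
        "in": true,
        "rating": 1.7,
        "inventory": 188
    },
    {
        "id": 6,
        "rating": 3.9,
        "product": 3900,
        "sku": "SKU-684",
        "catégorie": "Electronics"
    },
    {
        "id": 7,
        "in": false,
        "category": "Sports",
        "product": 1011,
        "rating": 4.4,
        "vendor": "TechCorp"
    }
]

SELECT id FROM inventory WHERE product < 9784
[2, 3, 6, 7]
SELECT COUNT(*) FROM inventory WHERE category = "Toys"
1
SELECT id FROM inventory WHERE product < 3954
[6, 7]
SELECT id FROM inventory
[1, 2, 3, 4, 5, 6, 7]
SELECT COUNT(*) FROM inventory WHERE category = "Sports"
1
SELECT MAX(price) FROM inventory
169.61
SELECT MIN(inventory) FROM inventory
188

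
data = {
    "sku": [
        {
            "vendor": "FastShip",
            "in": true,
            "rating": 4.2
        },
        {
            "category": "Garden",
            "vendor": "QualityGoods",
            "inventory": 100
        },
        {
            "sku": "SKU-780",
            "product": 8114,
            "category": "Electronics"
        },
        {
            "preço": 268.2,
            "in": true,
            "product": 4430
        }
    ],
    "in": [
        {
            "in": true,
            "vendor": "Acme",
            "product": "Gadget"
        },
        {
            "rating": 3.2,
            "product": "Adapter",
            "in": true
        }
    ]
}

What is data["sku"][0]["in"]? True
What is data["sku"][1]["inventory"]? 100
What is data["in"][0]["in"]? True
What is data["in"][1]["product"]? "Adapter"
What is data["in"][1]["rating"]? 3.2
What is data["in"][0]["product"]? "Gadget"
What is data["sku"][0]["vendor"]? "FastShip"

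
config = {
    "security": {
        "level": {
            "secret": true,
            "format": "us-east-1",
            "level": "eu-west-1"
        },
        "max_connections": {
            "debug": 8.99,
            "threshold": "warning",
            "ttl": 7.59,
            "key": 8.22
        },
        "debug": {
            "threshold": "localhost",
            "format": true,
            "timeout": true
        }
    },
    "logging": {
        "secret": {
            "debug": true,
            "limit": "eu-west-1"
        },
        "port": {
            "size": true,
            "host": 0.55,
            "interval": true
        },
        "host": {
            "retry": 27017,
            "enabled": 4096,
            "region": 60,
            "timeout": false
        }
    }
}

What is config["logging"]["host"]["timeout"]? False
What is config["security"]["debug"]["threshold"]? "localhost"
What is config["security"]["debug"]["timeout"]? True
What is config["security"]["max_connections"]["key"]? 8.22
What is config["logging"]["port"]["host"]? 0.55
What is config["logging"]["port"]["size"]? True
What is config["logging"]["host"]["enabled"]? 4096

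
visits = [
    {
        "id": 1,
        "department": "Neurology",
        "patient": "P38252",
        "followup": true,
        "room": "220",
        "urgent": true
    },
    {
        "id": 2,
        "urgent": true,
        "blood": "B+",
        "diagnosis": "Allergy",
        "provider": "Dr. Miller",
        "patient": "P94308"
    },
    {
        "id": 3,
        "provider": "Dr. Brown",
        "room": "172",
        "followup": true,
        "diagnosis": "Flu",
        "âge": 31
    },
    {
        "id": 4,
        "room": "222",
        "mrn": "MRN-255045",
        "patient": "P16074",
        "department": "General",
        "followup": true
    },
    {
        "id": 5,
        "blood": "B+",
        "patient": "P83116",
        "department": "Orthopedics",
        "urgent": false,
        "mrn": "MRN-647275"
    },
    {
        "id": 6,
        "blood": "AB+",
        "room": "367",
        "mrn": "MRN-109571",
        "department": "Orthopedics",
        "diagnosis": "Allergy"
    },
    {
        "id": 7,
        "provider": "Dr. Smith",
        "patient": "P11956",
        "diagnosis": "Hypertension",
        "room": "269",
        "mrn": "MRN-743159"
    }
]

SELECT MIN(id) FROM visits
1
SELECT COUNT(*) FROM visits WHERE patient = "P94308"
1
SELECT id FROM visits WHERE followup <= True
[1, 3, 4]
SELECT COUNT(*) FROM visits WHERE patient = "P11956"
1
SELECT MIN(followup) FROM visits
True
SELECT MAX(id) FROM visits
7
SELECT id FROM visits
[1, 2, 3, 4, 5, 6, 7]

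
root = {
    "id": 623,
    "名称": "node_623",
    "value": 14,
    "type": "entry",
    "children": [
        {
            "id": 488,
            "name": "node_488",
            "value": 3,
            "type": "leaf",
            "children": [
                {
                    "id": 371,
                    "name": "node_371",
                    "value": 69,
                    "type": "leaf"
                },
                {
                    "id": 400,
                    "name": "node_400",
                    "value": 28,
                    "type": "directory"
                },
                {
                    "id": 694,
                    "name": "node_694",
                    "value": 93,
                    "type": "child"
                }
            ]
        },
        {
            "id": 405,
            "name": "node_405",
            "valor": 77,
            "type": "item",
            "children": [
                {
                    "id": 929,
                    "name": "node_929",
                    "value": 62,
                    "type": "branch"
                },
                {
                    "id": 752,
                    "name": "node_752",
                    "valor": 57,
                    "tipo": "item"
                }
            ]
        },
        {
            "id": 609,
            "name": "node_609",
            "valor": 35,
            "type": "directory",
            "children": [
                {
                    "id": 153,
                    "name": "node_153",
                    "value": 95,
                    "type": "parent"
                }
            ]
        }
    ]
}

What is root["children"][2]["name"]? "node_609"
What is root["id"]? 623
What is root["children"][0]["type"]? "leaf"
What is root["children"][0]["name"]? "node_488"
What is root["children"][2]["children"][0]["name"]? "node_153"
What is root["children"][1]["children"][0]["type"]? "branch"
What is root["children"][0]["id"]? 488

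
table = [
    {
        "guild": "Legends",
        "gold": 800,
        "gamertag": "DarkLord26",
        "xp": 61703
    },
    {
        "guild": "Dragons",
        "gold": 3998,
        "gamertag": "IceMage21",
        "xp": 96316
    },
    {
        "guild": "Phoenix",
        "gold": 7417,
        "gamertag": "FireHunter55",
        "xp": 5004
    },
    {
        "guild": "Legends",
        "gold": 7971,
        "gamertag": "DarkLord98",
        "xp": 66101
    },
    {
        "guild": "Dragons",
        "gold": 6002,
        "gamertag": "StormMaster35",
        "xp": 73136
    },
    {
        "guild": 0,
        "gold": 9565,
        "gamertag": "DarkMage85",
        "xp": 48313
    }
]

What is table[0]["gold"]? 800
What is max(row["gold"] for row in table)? 9565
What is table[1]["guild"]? "Dragons"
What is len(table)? 6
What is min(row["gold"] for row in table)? 800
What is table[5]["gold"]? 9565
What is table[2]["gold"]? 7417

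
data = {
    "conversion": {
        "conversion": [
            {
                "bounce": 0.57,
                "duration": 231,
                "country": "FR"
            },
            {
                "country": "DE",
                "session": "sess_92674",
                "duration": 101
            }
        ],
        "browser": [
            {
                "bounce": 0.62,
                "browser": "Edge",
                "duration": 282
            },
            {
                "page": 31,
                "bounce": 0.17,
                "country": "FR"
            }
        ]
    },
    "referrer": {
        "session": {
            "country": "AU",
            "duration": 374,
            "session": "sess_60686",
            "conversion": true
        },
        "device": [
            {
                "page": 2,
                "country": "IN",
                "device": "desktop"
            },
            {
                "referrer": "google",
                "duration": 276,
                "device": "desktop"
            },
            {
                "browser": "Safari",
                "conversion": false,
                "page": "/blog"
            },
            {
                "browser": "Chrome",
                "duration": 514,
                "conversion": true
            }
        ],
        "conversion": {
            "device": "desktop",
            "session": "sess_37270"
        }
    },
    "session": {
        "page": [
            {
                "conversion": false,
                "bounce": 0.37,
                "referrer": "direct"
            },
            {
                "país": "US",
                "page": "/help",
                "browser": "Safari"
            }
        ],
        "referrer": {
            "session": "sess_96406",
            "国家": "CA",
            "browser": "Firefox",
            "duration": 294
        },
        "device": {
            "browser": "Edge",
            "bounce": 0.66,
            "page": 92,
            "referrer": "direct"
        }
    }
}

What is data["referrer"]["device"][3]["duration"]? 514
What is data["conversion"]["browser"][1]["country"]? "FR"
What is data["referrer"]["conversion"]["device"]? "desktop"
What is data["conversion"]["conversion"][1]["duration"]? 101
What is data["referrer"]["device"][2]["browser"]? "Safari"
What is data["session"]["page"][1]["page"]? "/help"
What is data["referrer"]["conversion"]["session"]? "sess_37270"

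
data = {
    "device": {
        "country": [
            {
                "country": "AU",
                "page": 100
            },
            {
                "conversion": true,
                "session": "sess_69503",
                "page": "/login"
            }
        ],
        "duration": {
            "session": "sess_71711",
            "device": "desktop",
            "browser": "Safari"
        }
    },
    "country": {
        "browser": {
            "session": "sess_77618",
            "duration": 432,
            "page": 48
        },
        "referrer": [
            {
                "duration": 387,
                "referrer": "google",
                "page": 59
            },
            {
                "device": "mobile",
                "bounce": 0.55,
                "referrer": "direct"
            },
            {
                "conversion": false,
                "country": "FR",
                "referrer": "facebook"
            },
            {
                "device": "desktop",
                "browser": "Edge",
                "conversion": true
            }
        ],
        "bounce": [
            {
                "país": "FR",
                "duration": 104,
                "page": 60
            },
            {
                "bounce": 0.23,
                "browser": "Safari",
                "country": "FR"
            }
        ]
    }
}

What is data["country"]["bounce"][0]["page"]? 60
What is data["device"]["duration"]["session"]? "sess_71711"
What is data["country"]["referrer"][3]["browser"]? "Edge"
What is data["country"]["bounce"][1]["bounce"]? 0.23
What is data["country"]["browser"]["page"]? 48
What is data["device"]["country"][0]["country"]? "AU"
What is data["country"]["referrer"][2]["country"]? "FR"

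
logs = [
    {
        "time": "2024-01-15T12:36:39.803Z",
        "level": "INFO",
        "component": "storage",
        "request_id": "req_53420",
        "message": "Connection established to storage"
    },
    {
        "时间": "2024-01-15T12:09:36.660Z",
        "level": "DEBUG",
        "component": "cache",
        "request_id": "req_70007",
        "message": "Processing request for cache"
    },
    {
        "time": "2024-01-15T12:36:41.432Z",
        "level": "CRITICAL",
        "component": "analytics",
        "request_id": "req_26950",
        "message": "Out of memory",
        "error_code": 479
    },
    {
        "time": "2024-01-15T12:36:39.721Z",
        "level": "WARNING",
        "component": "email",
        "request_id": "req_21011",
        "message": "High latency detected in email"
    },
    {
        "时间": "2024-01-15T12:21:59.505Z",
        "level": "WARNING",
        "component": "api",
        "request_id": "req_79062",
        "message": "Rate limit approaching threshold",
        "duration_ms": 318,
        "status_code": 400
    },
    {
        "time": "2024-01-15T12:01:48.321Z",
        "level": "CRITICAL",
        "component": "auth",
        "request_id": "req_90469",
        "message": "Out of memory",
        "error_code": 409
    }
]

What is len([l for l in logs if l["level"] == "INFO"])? 1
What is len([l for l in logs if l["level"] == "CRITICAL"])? 2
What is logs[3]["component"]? "email"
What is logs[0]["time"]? "2024-01-15T12:36:39.803Z"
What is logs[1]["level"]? "DEBUG"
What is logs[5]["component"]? "auth"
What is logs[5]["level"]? "CRITICAL"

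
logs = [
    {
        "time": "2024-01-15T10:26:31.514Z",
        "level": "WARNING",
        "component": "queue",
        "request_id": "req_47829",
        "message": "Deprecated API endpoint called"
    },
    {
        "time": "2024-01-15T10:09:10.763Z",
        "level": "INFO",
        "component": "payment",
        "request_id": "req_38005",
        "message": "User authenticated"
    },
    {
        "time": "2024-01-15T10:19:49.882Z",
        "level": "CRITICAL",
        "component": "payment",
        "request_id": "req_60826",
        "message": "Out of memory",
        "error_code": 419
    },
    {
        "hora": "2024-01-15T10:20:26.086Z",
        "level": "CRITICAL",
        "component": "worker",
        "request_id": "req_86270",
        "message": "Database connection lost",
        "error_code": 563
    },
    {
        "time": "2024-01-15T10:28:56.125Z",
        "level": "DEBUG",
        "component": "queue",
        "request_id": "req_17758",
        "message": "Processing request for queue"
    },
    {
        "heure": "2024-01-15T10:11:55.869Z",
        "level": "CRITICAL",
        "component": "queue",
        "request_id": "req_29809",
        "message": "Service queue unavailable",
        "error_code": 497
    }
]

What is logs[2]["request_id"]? "req_60826"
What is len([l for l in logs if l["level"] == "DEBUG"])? 1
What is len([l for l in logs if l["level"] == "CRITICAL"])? 3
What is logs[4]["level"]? "DEBUG"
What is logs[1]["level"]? "INFO"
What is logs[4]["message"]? "Processing request for queue"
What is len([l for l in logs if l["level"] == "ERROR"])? 0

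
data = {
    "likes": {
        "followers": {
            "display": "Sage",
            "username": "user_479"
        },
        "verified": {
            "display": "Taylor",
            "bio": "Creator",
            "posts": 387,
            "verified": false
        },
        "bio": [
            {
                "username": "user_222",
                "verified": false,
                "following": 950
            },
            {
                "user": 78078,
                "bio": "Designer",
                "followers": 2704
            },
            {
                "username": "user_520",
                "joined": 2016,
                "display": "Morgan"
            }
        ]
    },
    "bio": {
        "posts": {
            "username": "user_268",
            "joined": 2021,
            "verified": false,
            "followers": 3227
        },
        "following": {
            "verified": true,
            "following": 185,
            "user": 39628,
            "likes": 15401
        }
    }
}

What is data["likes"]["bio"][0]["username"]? "user_222"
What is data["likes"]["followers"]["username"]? "user_479"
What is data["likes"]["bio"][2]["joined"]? 2016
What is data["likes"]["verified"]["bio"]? "Creator"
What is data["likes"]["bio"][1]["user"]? 78078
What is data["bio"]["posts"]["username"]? "user_268"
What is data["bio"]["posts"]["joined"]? 2021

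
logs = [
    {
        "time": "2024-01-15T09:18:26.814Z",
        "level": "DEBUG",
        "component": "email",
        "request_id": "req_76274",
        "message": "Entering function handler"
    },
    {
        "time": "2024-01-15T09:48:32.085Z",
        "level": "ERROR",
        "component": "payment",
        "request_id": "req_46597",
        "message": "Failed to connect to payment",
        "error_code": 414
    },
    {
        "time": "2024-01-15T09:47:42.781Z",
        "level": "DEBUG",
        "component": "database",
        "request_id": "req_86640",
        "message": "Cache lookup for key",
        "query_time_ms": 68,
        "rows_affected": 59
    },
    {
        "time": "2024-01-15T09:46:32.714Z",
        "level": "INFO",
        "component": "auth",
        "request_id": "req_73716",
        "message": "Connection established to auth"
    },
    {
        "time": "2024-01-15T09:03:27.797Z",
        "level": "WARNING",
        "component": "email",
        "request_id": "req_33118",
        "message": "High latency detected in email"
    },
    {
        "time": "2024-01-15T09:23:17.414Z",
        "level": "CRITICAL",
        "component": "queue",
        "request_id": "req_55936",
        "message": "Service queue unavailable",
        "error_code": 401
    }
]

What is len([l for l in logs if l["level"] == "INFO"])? 1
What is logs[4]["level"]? "WARNING"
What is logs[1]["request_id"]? "req_46597"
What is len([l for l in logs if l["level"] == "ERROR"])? 1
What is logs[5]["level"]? "CRITICAL"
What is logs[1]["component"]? "payment"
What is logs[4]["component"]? "email"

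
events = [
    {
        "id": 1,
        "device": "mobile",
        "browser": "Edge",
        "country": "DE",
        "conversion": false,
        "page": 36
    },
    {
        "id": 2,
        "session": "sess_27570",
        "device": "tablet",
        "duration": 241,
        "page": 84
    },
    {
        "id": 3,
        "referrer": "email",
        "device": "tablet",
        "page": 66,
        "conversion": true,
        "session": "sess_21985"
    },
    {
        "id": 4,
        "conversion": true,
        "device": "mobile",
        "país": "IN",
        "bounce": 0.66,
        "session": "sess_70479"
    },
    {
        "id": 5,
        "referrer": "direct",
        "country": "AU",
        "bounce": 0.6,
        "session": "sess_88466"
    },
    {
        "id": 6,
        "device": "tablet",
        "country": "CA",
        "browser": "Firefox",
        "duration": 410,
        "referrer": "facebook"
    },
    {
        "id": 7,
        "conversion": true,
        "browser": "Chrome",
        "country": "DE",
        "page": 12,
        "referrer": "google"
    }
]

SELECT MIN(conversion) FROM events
False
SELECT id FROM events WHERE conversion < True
[1]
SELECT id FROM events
[1, 2, 3, 4, 5, 6, 7]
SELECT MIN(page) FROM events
12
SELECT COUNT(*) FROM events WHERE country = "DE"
2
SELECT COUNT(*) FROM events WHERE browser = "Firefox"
1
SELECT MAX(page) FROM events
84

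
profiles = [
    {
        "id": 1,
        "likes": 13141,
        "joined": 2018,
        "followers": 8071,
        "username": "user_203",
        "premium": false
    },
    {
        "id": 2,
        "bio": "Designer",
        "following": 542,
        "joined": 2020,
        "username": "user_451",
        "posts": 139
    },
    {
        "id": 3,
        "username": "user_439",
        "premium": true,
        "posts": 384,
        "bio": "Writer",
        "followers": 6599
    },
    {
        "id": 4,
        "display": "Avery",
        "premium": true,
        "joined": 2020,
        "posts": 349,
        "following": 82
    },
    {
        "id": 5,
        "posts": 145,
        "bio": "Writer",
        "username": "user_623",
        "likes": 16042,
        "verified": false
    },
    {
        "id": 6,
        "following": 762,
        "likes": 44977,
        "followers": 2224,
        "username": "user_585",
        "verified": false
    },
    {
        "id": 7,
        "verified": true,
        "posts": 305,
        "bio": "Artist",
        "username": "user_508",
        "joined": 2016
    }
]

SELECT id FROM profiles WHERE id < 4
[1, 2, 3]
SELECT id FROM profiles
[1, 2, 3, 4, 5, 6, 7]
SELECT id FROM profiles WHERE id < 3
[1, 2]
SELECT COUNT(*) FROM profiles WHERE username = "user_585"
1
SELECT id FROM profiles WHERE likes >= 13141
[1, 5, 6]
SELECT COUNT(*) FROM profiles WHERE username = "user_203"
1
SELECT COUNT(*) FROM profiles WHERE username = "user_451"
1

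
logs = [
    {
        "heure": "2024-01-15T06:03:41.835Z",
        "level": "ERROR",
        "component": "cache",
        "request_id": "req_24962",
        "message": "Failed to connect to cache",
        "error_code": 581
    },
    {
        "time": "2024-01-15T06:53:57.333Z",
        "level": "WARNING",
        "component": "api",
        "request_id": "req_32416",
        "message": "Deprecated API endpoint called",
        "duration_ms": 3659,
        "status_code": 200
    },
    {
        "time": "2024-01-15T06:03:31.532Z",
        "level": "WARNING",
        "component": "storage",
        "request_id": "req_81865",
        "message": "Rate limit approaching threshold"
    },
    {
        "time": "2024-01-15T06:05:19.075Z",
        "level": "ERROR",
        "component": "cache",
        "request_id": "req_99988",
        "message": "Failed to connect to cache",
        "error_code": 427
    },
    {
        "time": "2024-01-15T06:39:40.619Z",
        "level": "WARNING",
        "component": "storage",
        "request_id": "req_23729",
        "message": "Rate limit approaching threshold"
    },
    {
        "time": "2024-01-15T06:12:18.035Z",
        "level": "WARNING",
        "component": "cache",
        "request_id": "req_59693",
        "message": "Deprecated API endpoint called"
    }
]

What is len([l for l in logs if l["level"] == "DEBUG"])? 0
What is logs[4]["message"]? "Rate limit approaching threshold"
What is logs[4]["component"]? "storage"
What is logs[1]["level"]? "WARNING"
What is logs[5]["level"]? "WARNING"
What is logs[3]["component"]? "cache"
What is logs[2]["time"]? "2024-01-15T06:03:31.532Z"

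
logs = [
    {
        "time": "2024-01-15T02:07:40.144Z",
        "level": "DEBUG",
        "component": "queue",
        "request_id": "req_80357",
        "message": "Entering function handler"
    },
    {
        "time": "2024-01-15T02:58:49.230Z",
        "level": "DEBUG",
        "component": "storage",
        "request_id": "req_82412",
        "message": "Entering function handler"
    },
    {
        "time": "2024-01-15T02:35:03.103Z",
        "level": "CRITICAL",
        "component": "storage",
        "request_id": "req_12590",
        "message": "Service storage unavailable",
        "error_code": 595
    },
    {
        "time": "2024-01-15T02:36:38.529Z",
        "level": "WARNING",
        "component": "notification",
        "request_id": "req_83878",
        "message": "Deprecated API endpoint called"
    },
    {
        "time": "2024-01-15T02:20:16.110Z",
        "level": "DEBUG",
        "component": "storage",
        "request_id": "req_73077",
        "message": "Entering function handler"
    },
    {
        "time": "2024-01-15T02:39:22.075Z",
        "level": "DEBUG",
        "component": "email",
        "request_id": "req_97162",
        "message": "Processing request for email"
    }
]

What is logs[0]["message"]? "Entering function handler"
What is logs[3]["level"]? "WARNING"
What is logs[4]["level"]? "DEBUG"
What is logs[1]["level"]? "DEBUG"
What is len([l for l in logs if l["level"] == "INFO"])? 0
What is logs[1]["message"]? "Entering function handler"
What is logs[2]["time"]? "2024-01-15T02:35:03.103Z"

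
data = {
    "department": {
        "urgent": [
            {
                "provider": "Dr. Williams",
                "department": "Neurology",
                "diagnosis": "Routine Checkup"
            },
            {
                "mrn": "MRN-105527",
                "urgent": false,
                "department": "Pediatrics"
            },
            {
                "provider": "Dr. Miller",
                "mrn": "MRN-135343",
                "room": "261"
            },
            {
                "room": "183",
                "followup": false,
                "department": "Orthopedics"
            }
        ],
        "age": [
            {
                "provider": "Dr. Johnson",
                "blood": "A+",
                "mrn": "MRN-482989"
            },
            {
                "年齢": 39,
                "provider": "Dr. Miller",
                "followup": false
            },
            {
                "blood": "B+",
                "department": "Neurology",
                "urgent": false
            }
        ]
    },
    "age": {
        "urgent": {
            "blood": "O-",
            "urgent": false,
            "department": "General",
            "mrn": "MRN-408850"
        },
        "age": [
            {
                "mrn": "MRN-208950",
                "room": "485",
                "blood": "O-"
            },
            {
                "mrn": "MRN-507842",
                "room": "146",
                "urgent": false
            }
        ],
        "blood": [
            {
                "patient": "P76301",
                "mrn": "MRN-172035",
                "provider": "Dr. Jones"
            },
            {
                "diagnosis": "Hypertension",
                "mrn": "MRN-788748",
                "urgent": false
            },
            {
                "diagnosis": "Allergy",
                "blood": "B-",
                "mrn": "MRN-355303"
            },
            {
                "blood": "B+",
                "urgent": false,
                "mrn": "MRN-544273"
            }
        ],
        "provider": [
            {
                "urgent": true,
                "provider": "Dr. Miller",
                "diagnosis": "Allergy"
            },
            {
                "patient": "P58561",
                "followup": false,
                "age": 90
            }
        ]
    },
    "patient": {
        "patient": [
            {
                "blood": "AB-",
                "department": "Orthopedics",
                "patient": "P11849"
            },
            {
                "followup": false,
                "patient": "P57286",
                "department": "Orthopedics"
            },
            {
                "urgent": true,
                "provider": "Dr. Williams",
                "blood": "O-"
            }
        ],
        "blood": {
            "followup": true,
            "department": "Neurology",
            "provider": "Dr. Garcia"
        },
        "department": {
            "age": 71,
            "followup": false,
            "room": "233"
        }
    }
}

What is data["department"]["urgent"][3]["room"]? "183"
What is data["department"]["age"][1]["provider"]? "Dr. Miller"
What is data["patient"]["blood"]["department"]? "Neurology"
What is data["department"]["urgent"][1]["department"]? "Pediatrics"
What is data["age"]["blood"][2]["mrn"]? "MRN-355303"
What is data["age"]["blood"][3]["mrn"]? "MRN-544273"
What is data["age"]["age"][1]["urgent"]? False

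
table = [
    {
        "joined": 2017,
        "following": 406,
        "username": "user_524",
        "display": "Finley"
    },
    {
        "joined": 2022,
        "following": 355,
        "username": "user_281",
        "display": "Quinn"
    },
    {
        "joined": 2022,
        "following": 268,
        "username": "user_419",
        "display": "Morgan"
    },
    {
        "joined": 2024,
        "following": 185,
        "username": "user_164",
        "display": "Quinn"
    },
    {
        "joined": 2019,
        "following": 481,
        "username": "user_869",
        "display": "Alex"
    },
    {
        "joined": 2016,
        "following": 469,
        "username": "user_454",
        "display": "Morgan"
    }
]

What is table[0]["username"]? "user_524"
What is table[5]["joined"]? 2016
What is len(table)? 6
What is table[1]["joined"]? 2022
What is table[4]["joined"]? 2019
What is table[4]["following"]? 481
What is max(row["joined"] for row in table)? 2024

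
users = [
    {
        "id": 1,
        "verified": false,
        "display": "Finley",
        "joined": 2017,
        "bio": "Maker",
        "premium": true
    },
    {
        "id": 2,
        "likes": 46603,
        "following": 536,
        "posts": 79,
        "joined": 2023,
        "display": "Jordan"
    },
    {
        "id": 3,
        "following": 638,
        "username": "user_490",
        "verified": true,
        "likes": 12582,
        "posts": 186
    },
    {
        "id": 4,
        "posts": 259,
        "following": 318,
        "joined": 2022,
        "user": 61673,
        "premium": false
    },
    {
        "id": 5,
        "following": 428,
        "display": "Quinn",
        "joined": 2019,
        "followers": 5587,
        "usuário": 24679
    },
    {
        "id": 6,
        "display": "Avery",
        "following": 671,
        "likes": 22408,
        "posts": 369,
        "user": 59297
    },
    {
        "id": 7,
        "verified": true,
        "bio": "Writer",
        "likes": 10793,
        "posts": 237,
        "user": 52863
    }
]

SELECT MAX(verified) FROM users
True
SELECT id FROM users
[1, 2, 3, 4, 5, 6, 7]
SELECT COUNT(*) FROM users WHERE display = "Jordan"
1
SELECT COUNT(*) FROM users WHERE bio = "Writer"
1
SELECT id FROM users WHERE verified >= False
[1, 3, 7]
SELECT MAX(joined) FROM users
2023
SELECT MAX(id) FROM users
7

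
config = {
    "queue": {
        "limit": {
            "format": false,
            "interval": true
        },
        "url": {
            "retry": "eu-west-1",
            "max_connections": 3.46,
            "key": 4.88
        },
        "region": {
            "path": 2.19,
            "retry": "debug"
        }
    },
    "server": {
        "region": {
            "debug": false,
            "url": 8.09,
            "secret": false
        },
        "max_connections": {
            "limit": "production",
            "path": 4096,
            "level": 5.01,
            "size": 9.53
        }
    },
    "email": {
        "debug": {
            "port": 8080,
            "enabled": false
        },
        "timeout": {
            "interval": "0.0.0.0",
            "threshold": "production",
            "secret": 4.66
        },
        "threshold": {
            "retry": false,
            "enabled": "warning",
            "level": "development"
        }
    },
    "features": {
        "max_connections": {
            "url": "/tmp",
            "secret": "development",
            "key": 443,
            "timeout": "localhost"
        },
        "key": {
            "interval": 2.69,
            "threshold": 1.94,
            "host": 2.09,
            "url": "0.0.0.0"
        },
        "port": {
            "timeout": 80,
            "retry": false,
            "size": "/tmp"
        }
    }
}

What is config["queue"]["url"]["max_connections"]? 3.46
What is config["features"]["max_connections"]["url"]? "/tmp"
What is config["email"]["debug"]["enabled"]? False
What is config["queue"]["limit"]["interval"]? True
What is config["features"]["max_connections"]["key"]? 443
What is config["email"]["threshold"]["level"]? "development"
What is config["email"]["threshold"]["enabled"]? "warning"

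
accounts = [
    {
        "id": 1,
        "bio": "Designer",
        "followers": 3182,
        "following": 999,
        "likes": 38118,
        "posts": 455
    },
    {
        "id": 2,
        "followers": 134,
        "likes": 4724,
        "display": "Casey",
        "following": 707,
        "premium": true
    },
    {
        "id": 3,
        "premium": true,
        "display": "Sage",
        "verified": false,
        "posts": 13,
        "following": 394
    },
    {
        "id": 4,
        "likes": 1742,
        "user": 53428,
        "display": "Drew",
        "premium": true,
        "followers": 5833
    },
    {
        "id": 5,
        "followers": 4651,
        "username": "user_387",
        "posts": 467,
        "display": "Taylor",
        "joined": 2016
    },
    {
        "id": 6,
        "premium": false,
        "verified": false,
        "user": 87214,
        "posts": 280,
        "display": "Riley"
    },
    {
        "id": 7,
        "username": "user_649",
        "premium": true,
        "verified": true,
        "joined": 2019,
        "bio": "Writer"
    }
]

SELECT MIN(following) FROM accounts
394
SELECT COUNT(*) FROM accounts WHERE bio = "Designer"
1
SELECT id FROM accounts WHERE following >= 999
[1]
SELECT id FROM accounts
[1, 2, 3, 4, 5, 6, 7]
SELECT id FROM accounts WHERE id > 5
[6, 7]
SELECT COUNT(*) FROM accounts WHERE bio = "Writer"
1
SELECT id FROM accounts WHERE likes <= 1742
[4]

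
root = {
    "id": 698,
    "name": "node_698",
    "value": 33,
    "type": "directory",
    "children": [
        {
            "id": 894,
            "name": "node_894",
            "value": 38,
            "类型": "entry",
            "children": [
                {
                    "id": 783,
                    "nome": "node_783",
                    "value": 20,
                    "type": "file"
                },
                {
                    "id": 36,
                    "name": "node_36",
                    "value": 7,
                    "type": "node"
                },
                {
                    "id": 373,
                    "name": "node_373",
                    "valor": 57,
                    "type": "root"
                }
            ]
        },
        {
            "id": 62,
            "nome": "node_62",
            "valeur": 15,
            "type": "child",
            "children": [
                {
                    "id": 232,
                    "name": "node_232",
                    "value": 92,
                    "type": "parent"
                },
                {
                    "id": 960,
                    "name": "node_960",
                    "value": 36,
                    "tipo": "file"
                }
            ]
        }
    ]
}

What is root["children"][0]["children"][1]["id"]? 36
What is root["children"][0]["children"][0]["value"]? 20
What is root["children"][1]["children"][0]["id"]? 232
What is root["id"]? 698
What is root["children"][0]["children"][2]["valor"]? 57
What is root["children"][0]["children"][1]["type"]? "node"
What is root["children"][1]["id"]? 62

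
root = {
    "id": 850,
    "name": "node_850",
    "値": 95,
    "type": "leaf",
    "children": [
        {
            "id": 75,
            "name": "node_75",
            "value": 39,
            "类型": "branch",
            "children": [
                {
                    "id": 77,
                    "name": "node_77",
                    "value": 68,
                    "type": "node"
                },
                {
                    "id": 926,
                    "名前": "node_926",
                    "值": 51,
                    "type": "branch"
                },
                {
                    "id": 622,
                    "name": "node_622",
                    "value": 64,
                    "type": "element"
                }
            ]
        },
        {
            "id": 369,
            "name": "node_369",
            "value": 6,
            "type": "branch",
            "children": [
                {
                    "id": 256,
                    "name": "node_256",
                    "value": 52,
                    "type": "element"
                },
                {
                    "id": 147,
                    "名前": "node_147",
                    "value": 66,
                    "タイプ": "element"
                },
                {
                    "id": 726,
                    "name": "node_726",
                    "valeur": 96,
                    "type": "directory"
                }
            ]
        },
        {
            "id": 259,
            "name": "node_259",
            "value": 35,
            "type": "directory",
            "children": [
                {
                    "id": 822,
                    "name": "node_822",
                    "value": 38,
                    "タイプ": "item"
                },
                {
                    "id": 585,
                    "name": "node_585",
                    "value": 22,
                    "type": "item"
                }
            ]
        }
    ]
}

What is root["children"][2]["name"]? "node_259"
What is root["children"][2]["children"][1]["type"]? "item"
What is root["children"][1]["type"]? "branch"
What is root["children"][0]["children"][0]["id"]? 77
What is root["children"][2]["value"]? 35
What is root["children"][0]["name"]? "node_75"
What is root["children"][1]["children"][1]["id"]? 147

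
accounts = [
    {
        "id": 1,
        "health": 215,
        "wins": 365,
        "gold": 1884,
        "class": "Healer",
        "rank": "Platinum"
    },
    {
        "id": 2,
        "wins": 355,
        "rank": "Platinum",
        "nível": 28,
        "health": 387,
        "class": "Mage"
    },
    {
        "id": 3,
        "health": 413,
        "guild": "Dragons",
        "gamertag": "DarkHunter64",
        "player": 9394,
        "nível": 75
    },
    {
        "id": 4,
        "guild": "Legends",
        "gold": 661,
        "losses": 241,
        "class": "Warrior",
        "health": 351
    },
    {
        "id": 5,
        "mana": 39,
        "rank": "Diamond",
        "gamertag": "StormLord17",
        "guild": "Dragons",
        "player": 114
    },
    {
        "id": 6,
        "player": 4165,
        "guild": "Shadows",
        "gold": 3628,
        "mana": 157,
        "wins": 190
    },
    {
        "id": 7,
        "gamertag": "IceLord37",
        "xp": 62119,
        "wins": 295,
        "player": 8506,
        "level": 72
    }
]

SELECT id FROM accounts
[1, 2, 3, 4, 5, 6, 7]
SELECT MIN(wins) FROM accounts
190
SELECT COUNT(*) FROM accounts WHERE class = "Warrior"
1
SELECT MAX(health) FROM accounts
413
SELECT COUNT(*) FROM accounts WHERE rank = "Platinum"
2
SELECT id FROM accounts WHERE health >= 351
[2, 3, 4]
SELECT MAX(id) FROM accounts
7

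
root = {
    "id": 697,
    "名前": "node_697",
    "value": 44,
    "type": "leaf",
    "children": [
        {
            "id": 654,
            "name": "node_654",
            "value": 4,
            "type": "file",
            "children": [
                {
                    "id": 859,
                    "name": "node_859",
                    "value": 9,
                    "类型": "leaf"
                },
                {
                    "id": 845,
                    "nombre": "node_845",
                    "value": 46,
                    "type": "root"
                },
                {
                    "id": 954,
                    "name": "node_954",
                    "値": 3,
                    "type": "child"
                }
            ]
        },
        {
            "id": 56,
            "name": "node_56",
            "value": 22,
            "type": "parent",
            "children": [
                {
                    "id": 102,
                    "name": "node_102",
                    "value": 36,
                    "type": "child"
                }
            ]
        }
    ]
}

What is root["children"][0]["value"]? 4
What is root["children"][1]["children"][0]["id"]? 102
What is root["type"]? "leaf"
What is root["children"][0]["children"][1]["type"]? "root"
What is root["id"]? 697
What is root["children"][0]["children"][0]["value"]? 9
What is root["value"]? 44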